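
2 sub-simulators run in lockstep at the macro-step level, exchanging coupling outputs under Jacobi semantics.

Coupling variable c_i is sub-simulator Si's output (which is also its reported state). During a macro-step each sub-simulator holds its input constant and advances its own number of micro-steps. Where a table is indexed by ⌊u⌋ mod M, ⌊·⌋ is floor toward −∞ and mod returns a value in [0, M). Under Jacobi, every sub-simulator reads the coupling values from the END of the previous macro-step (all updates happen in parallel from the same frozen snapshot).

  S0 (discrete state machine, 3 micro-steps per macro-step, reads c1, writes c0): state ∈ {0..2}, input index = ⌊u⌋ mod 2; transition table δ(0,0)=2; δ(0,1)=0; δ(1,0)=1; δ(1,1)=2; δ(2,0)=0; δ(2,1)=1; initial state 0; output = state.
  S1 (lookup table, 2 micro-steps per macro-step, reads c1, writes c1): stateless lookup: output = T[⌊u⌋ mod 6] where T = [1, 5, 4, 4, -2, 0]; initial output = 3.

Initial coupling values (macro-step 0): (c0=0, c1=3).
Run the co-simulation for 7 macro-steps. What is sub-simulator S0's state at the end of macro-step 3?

macro 1: S0 reads c1=3 → after 3×micro: 0; S1 reads c1=3 → after 2×micro: 4 ⇒ (c0=0, c1=4)
macro 2: S0 reads c1=4 → after 3×micro: 2; S1 reads c1=4 → after 2×micro: -2 ⇒ (c0=2, c1=-2)
macro 3: S0 reads c1=-2 → after 3×micro: 0; S1 reads c1=-2 → after 2×micro: -2 ⇒ (c0=0, c1=-2)
macro 4: S0 reads c1=-2 → after 3×micro: 2; S1 reads c1=-2 → after 2×micro: -2 ⇒ (c0=2, c1=-2)
macro 5: S0 reads c1=-2 → after 3×micro: 0; S1 reads c1=-2 → after 2×micro: -2 ⇒ (c0=0, c1=-2)
macro 6: S0 reads c1=-2 → after 3×micro: 2; S1 reads c1=-2 → after 2×micro: -2 ⇒ (c0=2, c1=-2)
macro 7: S0 reads c1=-2 → after 3×micro: 0; S1 reads c1=-2 → after 2×micro: -2 ⇒ (c0=0, c1=-2)

S0 state at macro-step 3 = 0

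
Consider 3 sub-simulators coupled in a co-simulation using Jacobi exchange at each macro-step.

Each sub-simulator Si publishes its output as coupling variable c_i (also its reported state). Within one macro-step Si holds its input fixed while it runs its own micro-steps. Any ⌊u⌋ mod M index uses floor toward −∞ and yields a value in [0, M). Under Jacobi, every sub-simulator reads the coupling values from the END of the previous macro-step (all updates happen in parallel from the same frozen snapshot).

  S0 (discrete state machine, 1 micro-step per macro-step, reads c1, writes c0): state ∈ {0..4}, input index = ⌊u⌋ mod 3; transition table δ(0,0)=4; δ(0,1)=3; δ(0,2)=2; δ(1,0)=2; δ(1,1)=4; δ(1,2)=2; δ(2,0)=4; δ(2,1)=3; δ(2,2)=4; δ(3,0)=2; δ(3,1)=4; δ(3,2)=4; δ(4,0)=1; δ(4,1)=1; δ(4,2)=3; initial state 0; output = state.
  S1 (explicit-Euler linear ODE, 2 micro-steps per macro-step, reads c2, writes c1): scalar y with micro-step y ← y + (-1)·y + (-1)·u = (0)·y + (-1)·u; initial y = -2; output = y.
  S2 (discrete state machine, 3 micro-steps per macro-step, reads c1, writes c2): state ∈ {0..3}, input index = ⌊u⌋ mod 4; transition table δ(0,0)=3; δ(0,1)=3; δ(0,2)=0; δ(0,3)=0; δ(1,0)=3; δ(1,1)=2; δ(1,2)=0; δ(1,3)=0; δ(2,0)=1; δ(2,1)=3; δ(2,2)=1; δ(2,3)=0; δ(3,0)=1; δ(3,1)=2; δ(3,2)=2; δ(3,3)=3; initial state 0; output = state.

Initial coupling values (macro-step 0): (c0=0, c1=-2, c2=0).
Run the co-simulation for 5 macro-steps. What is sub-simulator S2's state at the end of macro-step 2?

macro 1: S0 reads c1=-2 → after 1×micro: 3; S1 reads c2=0 → after 2×micro: 0; S2 reads c1=-2 → after 3×micro: 0 ⇒ (c0=3, c1=0, c2=0)
macro 2: S0 reads c1=0 → after 1×micro: 2; S1 reads c2=0 → after 2×micro: 0; S2 reads c1=0 → after 3×micro: 3 ⇒ (c0=2, c1=0, c2=3)
macro 3: S0 reads c1=0 → after 1×micro: 4; S1 reads c2=3 → after 2×micro: -3; S2 reads c1=0 → after 3×micro: 1 ⇒ (c0=4, c1=-3, c2=1)
macro 4: S0 reads c1=-3 → after 1×micro: 1; S1 reads c2=1 → after 2×micro: -1; S2 reads c1=-3 → after 3×micro: 2 ⇒ (c0=1, c1=-1, c2=2)
macro 5: S0 reads c1=-1 → after 1×micro: 2; S1 reads c2=2 → after 2×micro: -2; S2 reads c1=-1 → after 3×micro: 0 ⇒ (c0=2, c1=-2, c2=0)

S2 state at macro-step 2 = 3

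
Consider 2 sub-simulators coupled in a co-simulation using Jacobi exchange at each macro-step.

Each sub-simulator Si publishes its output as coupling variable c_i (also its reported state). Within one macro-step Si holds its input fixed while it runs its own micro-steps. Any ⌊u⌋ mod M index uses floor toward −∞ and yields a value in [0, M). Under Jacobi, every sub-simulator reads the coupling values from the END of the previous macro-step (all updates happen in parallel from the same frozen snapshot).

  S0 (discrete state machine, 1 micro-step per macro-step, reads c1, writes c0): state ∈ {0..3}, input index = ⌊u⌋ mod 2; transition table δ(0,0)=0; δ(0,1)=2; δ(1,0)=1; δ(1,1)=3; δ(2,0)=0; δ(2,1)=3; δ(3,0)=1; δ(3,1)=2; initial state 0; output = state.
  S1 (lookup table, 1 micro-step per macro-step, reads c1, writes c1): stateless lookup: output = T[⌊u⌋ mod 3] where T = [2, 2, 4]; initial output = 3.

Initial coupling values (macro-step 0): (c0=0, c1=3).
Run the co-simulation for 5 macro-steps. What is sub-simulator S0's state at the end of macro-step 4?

S0 state at macro-step 4 = 0

macro 1: S0 reads c1=3 → after 1×micro: 2; S1 reads c1=3 → after 1×micro: 2 ⇒ (c0=2, c1=2)
macro 2: S0 reads c1=2 → after 1×micro: 0; S1 reads c1=2 → after 1×micro: 4 ⇒ (c0=0, c1=4)
macro 3: S0 reads c1=4 → after 1×micro: 0; S1 reads c1=4 → after 1×micro: 2 ⇒ (c0=0, c1=2)
macro 4: S0 reads c1=2 → after 1×micro: 0; S1 reads c1=2 → after 1×micro: 4 ⇒ (c0=0, c1=4)
macro 5: S0 reads c1=4 → after 1×micro: 0; S1 reads c1=4 → after 1×micro: 2 ⇒ (c0=0, c1=2)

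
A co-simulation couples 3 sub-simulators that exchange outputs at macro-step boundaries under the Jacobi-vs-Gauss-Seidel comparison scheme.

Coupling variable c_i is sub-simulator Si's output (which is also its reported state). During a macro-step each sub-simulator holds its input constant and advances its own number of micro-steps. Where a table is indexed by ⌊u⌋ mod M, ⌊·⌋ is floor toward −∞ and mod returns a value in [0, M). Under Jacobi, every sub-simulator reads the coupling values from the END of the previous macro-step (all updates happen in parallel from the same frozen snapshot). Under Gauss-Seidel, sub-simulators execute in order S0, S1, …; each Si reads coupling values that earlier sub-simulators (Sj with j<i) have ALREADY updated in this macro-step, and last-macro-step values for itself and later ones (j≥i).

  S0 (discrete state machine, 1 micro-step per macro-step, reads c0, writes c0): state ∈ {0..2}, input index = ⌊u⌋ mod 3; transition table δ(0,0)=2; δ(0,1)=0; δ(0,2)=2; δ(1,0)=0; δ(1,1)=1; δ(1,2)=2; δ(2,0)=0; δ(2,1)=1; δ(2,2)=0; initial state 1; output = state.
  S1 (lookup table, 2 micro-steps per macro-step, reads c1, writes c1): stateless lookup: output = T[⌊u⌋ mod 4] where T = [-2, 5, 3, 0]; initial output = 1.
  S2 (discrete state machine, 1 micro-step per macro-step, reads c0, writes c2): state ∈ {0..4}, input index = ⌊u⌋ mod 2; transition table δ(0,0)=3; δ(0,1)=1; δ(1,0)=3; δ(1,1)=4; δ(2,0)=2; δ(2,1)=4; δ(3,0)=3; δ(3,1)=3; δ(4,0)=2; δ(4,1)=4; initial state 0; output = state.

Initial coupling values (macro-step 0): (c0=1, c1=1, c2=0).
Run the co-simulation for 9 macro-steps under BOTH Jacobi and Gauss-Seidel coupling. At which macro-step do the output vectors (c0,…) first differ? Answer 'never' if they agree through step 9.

first divergence at macro-step: never

[Jacobi] macro 1: S0 reads c0=1 → after 1×micro: 1; S1 reads c1=1 → after 2×micro: 5; S2 reads c0=1 → after 1×micro: 1 ⇒ (c0=1, c1=5, c2=1)
[Jacobi] macro 2: S0 reads c0=1 → after 1×micro: 1; S1 reads c1=5 → after 2×micro: 5; S2 reads c0=1 → after 1×micro: 4 ⇒ (c0=1, c1=5, c2=4)
[Jacobi] macro 3: S0 reads c0=1 → after 1×micro: 1; S1 reads c1=5 → after 2×micro: 5; S2 reads c0=1 → after 1×micro: 4 ⇒ (c0=1, c1=5, c2=4)
[Jacobi] macro 4: S0 reads c0=1 → after 1×micro: 1; S1 reads c1=5 → after 2×micro: 5; S2 reads c0=1 → after 1×micro: 4 ⇒ (c0=1, c1=5, c2=4)
[Jacobi] macro 5: S0 reads c0=1 → after 1×micro: 1; S1 reads c1=5 → after 2×micro: 5; S2 reads c0=1 → after 1×micro: 4 ⇒ (c0=1, c1=5, c2=4)
[Jacobi] macro 6: S0 reads c0=1 → after 1×micro: 1; S1 reads c1=5 → after 2×micro: 5; S2 reads c0=1 → after 1×micro: 4 ⇒ (c0=1, c1=5, c2=4)
[Jacobi] macro 7: S0 reads c0=1 → after 1×micro: 1; S1 reads c1=5 → after 2×micro: 5; S2 reads c0=1 → after 1×micro: 4 ⇒ (c0=1, c1=5, c2=4)
[Jacobi] macro 8: S0 reads c0=1 → after 1×micro: 1; S1 reads c1=5 → after 2×micro: 5; S2 reads c0=1 → after 1×micro: 4 ⇒ (c0=1, c1=5, c2=4)
[Jacobi] macro 9: S0 reads c0=1 → after 1×micro: 1; S1 reads c1=5 → after 2×micro: 5; S2 reads c0=1 → after 1×micro: 4 ⇒ (c0=1, c1=5, c2=4)
[Gauss-Seidel] macro 1: S0 reads c0=1 → after 1×micro: 1; S1 reads c1=1 → after 2×micro: 5; S2 reads c0=1 → after 1×micro: 1 ⇒ (c0=1, c1=5, c2=1)
[Gauss-Seidel] macro 2: S0 reads c0=1 → after 1×micro: 1; S1 reads c1=5 → after 2×micro: 5; S2 reads c0=1 → after 1×micro: 4 ⇒ (c0=1, c1=5, c2=4)
[Gauss-Seidel] macro 3: S0 reads c0=1 → after 1×micro: 1; S1 reads c1=5 → after 2×micro: 5; S2 reads c0=1 → after 1×micro: 4 ⇒ (c0=1, c1=5, c2=4)
[Gauss-Seidel] macro 4: S0 reads c0=1 → after 1×micro: 1; S1 reads c1=5 → after 2×micro: 5; S2 reads c0=1 → after 1×micro: 4 ⇒ (c0=1, c1=5, c2=4)
[Gauss-Seidel] macro 5: S0 reads c0=1 → after 1×micro: 1; S1 reads c1=5 → after 2×micro: 5; S2 reads c0=1 → after 1×micro: 4 ⇒ (c0=1, c1=5, c2=4)
[Gauss-Seidel] macro 6: S0 reads c0=1 → after 1×micro: 1; S1 reads c1=5 → after 2×micro: 5; S2 reads c0=1 → after 1×micro: 4 ⇒ (c0=1, c1=5, c2=4)
[Gauss-Seidel] macro 7: S0 reads c0=1 → after 1×micro: 1; S1 reads c1=5 → after 2×micro: 5; S2 reads c0=1 → after 1×micro: 4 ⇒ (c0=1, c1=5, c2=4)
[Gauss-Seidel] macro 8: S0 reads c0=1 → after 1×micro: 1; S1 reads c1=5 → after 2×micro: 5; S2 reads c0=1 → after 1×micro: 4 ⇒ (c0=1, c1=5, c2=4)
[Gauss-Seidel] macro 9: S0 reads c0=1 → after 1×micro: 1; S1 reads c1=5 → after 2×micro: 5; S2 reads c0=1 → after 1×micro: 4 ⇒ (c0=1, c1=5, c2=4)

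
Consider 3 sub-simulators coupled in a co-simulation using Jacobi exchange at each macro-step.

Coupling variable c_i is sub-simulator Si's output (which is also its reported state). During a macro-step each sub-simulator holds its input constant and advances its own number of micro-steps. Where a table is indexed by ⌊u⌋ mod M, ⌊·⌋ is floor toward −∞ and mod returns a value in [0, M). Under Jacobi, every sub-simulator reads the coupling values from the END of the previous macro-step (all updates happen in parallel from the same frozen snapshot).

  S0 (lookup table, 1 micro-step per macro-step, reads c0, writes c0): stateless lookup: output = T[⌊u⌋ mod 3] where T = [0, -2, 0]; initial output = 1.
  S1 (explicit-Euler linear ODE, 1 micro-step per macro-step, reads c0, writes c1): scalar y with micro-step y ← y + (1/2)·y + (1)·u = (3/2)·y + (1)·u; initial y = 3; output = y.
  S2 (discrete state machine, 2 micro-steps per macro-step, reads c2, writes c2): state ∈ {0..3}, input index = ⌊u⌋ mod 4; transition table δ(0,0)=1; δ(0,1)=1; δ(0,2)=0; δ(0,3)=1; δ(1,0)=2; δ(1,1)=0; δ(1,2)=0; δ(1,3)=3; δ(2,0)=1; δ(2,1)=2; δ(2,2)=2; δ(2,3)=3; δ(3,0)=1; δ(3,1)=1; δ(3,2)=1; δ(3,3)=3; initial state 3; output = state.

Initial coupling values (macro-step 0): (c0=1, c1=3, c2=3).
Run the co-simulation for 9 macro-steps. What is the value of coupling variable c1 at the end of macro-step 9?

macro 1: S0 reads c0=1 → after 1×micro: -2; S1 reads c0=1 → after 1×micro: 11/2; S2 reads c2=3 → after 2×micro: 3 ⇒ (c0=-2, c1=11/2, c2=3)
macro 2: S0 reads c0=-2 → after 1×micro: -2; S1 reads c0=-2 → after 1×micro: 25/4; S2 reads c2=3 → after 2×micro: 3 ⇒ (c0=-2, c1=25/4, c2=3)
macro 3: S0 reads c0=-2 → after 1×micro: -2; S1 reads c0=-2 → after 1×micro: 59/8; S2 reads c2=3 → after 2×micro: 3 ⇒ (c0=-2, c1=59/8, c2=3)
macro 4: S0 reads c0=-2 → after 1×micro: -2; S1 reads c0=-2 → after 1×micro: 145/16; S2 reads c2=3 → after 2×micro: 3 ⇒ (c0=-2, c1=145/16, c2=3)
macro 5: S0 reads c0=-2 → after 1×micro: -2; S1 reads c0=-2 → after 1×micro: 371/32; S2 reads c2=3 → after 2×micro: 3 ⇒ (c0=-2, c1=371/32, c2=3)
macro 6: S0 reads c0=-2 → after 1×micro: -2; S1 reads c0=-2 → after 1×micro: 985/64; S2 reads c2=3 → after 2×micro: 3 ⇒ (c0=-2, c1=985/64, c2=3)
macro 7: S0 reads c0=-2 → after 1×micro: -2; S1 reads c0=-2 → after 1×micro: 2699/128; S2 reads c2=3 → after 2×micro: 3 ⇒ (c0=-2, c1=2699/128, c2=3)
macro 8: S0 reads c0=-2 → after 1×micro: -2; S1 reads c0=-2 → after 1×micro: 7585/256; S2 reads c2=3 → after 2×micro: 3 ⇒ (c0=-2, c1=7585/256, c2=3)
macro 9: S0 reads c0=-2 → after 1×micro: -2; S1 reads c0=-2 → after 1×micro: 21731/512; S2 reads c2=3 → after 2×micro: 3 ⇒ (c0=-2, c1=21731/512, c2=3)

c1 at macro-step 9 = 21731/512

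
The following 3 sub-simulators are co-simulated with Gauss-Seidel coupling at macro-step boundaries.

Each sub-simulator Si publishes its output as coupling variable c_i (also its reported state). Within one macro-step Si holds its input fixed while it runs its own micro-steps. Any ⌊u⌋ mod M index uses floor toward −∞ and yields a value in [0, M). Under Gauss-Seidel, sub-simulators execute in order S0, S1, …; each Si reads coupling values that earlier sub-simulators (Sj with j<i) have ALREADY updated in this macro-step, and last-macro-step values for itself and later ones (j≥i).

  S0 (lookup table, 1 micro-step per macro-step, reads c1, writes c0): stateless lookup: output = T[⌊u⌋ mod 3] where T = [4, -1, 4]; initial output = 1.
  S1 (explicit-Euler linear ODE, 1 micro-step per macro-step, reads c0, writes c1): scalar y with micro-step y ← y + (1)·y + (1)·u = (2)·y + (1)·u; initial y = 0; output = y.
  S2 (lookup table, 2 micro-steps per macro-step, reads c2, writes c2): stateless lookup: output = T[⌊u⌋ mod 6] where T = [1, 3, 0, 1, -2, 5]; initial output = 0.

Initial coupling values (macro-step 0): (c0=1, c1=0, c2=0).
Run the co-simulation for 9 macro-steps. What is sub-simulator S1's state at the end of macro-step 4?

S1 state at macro-step 4 = 25

macro 1: S0 reads c1=0 → after 1×micro: 4; S1 reads c0=4 → after 1×micro: 4; S2 reads c2=0 → after 2×micro: 1 ⇒ (c0=4, c1=4, c2=1)
macro 2: S0 reads c1=4 → after 1×micro: -1; S1 reads c0=-1 → after 1×micro: 7; S2 reads c2=1 → after 2×micro: 3 ⇒ (c0=-1, c1=7, c2=3)
macro 3: S0 reads c1=7 → after 1×micro: -1; S1 reads c0=-1 → after 1×micro: 13; S2 reads c2=3 → after 2×micro: 1 ⇒ (c0=-1, c1=13, c2=1)
macro 4: S0 reads c1=13 → after 1×micro: -1; S1 reads c0=-1 → after 1×micro: 25; S2 reads c2=1 → after 2×micro: 3 ⇒ (c0=-1, c1=25, c2=3)
macro 5: S0 reads c1=25 → after 1×micro: -1; S1 reads c0=-1 → after 1×micro: 49; S2 reads c2=3 → after 2×micro: 1 ⇒ (c0=-1, c1=49, c2=1)
macro 6: S0 reads c1=49 → after 1×micro: -1; S1 reads c0=-1 → after 1×micro: 97; S2 reads c2=1 → after 2×micro: 3 ⇒ (c0=-1, c1=97, c2=3)
macro 7: S0 reads c1=97 → after 1×micro: -1; S1 reads c0=-1 → after 1×micro: 193; S2 reads c2=3 → after 2×micro: 1 ⇒ (c0=-1, c1=193, c2=1)
macro 8: S0 reads c1=193 → after 1×micro: -1; S1 reads c0=-1 → after 1×micro: 385; S2 reads c2=1 → after 2×micro: 3 ⇒ (c0=-1, c1=385, c2=3)
macro 9: S0 reads c1=385 → after 1×micro: -1; S1 reads c0=-1 → after 1×micro: 769; S2 reads c2=3 → after 2×micro: 1 ⇒ (c0=-1, c1=769, c2=1)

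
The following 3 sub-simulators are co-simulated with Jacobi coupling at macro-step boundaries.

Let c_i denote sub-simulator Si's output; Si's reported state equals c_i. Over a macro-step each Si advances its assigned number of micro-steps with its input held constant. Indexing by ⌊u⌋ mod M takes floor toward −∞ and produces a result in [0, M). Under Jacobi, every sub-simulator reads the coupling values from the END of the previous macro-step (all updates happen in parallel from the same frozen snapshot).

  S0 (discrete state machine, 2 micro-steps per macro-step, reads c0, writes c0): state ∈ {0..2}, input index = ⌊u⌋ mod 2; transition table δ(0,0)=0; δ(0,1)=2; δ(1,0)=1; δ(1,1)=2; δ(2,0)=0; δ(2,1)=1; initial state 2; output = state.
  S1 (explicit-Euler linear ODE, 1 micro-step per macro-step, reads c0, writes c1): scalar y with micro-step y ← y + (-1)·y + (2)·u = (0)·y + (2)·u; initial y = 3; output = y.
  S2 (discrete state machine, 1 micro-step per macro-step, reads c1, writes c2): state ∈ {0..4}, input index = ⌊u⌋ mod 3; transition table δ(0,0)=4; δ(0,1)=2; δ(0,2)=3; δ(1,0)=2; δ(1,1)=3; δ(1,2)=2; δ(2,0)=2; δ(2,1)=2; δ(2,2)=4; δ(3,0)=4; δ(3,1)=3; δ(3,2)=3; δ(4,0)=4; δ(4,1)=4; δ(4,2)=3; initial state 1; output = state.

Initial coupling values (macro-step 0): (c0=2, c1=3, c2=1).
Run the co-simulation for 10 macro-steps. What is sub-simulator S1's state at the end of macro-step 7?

macro 1: S0 reads c0=2 → after 2×micro: 0; S1 reads c0=2 → after 1×micro: 4; S2 reads c1=3 → after 1×micro: 2 ⇒ (c0=0, c1=4, c2=2)
macro 2: S0 reads c0=0 → after 2×micro: 0; S1 reads c0=0 → after 1×micro: 0; S2 reads c1=4 → after 1×micro: 2 ⇒ (c0=0, c1=0, c2=2)
macro 3: S0 reads c0=0 → after 2×micro: 0; S1 reads c0=0 → after 1×micro: 0; S2 reads c1=0 → after 1×micro: 2 ⇒ (c0=0, c1=0, c2=2)
macro 4: S0 reads c0=0 → after 2×micro: 0; S1 reads c0=0 → after 1×micro: 0; S2 reads c1=0 → after 1×micro: 2 ⇒ (c0=0, c1=0, c2=2)
macro 5: S0 reads c0=0 → after 2×micro: 0; S1 reads c0=0 → after 1×micro: 0; S2 reads c1=0 → after 1×micro: 2 ⇒ (c0=0, c1=0, c2=2)
macro 6: S0 reads c0=0 → after 2×micro: 0; S1 reads c0=0 → after 1×micro: 0; S2 reads c1=0 → after 1×micro: 2 ⇒ (c0=0, c1=0, c2=2)
macro 7: S0 reads c0=0 → after 2×micro: 0; S1 reads c0=0 → after 1×micro: 0; S2 reads c1=0 → after 1×micro: 2 ⇒ (c0=0, c1=0, c2=2)
macro 8: S0 reads c0=0 → after 2×micro: 0; S1 reads c0=0 → after 1×micro: 0; S2 reads c1=0 → after 1×micro: 2 ⇒ (c0=0, c1=0, c2=2)
macro 9: S0 reads c0=0 → after 2×micro: 0; S1 reads c0=0 → after 1×micro: 0; S2 reads c1=0 → after 1×micro: 2 ⇒ (c0=0, c1=0, c2=2)
macro 10: S0 reads c0=0 → after 2×micro: 0; S1 reads c0=0 → after 1×micro: 0; S2 reads c1=0 → after 1×micro: 2 ⇒ (c0=0, c1=0, c2=2)

S1 state at macro-step 7 = 0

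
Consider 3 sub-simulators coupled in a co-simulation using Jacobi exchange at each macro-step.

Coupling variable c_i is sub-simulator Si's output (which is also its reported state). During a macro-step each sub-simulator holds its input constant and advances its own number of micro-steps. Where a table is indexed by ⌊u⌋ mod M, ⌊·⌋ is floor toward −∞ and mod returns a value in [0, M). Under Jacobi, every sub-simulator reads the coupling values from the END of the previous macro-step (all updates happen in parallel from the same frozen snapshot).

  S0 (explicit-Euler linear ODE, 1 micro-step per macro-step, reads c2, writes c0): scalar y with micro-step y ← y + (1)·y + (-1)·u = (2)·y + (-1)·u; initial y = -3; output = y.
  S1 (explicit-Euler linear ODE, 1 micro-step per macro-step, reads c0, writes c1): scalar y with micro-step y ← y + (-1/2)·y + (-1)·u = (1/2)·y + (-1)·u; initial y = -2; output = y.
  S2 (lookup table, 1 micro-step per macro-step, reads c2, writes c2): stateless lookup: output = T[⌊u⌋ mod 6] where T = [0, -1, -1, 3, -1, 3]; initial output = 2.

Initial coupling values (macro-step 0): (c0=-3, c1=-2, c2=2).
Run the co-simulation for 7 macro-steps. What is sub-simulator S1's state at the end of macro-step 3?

macro 1: S0 reads c2=2 → after 1×micro: -8; S1 reads c0=-3 → after 1×micro: 2; S2 reads c2=2 → after 1×micro: -1 ⇒ (c0=-8, c1=2, c2=-1)
macro 2: S0 reads c2=-1 → after 1×micro: -15; S1 reads c0=-8 → after 1×micro: 9; S2 reads c2=-1 → after 1×micro: 3 ⇒ (c0=-15, c1=9, c2=3)
macro 3: S0 reads c2=3 → after 1×micro: -33; S1 reads c0=-15 → after 1×micro: 39/2; S2 reads c2=3 → after 1×micro: 3 ⇒ (c0=-33, c1=39/2, c2=3)
macro 4: S0 reads c2=3 → after 1×micro: -69; S1 reads c0=-33 → after 1×micro: 171/4; S2 reads c2=3 → after 1×micro: 3 ⇒ (c0=-69, c1=171/4, c2=3)
macro 5: S0 reads c2=3 → after 1×micro: -141; S1 reads c0=-69 → after 1×micro: 723/8; S2 reads c2=3 → after 1×micro: 3 ⇒ (c0=-141, c1=723/8, c2=3)
macro 6: S0 reads c2=3 → after 1×micro: -285; S1 reads c0=-141 → after 1×micro: 2979/16; S2 reads c2=3 → after 1×micro: 3 ⇒ (c0=-285, c1=2979/16, c2=3)
macro 7: S0 reads c2=3 → after 1×micro: -573; S1 reads c0=-285 → after 1×micro: 12099/32; S2 reads c2=3 → after 1×micro: 3 ⇒ (c0=-573, c1=12099/32, c2=3)

S1 state at macro-step 3 = 39/2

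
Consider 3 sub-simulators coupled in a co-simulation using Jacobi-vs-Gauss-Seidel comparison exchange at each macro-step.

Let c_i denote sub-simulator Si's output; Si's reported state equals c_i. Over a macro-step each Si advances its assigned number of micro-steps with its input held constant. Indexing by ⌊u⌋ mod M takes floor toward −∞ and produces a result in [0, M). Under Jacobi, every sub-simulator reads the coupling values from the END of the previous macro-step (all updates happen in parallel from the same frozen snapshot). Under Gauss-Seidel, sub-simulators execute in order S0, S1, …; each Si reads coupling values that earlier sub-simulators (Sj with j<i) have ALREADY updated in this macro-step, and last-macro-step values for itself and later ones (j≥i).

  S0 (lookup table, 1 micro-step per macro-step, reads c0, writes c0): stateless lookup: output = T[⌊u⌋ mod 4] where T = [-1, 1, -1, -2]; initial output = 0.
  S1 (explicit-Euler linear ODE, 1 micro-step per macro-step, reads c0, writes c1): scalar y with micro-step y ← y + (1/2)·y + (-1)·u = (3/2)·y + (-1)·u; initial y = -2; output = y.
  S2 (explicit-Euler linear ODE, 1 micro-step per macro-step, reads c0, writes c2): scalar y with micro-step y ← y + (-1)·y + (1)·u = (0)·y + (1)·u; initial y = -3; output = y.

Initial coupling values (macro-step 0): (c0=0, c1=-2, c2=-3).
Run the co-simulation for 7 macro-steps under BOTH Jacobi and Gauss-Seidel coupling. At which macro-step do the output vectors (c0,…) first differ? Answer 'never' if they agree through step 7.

first divergence at macro-step: 1

[Jacobi] macro 1: S0 reads c0=0 → after 1×micro: -1; S1 reads c0=0 → after 1×micro: -3; S2 reads c0=0 → after 1×micro: 0 ⇒ (c0=-1, c1=-3, c2=0)
[Jacobi] macro 2: S0 reads c0=-1 → after 1×micro: -2; S1 reads c0=-1 → after 1×micro: -7/2; S2 reads c0=-1 → after 1×micro: -1 ⇒ (c0=-2, c1=-7/2, c2=-1)
[Jacobi] macro 3: S0 reads c0=-2 → after 1×micro: -1; S1 reads c0=-2 → after 1×micro: -13/4; S2 reads c0=-2 → after 1×micro: -2 ⇒ (c0=-1, c1=-13/4, c2=-2)
[Jacobi] macro 4: S0 reads c0=-1 → after 1×micro: -2; S1 reads c0=-1 → after 1×micro: -31/8; S2 reads c0=-1 → after 1×micro: -1 ⇒ (c0=-2, c1=-31/8, c2=-1)
[Jacobi] macro 5: S0 reads c0=-2 → after 1×micro: -1; S1 reads c0=-2 → after 1×micro: -61/16; S2 reads c0=-2 → after 1×micro: -2 ⇒ (c0=-1, c1=-61/16, c2=-2)
[Jacobi] macro 6: S0 reads c0=-1 → after 1×micro: -2; S1 reads c0=-1 → after 1×micro: -151/32; S2 reads c0=-1 → after 1×micro: -1 ⇒ (c0=-2, c1=-151/32, c2=-1)
[Jacobi] macro 7: S0 reads c0=-2 → after 1×micro: -1; S1 reads c0=-2 → after 1×micro: -325/64; S2 reads c0=-2 → after 1×micro: -2 ⇒ (c0=-1, c1=-325/64, c2=-2)
[Gauss-Seidel] macro 1: S0 reads c0=0 → after 1×micro: -1; S1 reads c0=-1 → after 1×micro: -2; S2 reads c0=-1 → after 1×micro: -1 ⇒ (c0=-1, c1=-2, c2=-1)
[Gauss-Seidel] macro 2: S0 reads c0=-1 → after 1×micro: -2; S1 reads c0=-2 → after 1×micro: -1; S2 reads c0=-2 → after 1×micro: -2 ⇒ (c0=-2, c1=-1, c2=-2)
[Gauss-Seidel] macro 3: S0 reads c0=-2 → after 1×micro: -1; S1 reads c0=-1 → after 1×micro: -1/2; S2 reads c0=-1 → after 1×micro: -1 ⇒ (c0=-1, c1=-1/2, c2=-1)
[Gauss-Seidel] macro 4: S0 reads c0=-1 → after 1×micro: -2; S1 reads c0=-2 → after 1×micro: 5/4; S2 reads c0=-2 → after 1×micro: -2 ⇒ (c0=-2, c1=5/4, c2=-2)
[Gauss-Seidel] macro 5: S0 reads c0=-2 → after 1×micro: -1; S1 reads c0=-1 → after 1×micro: 23/8; S2 reads c0=-1 → after 1×micro: -1 ⇒ (c0=-1, c1=23/8, c2=-1)
[Gauss-Seidel] macro 6: S0 reads c0=-1 → after 1×micro: -2; S1 reads c0=-2 → after 1×micro: 101/16; S2 reads c0=-2 → after 1×micro: -2 ⇒ (c0=-2, c1=101/16, c2=-2)
[Gauss-Seidel] macro 7: S0 reads c0=-2 → after 1×micro: -1; S1 reads c0=-1 → after 1×micro: 335/32; S2 reads c0=-1 → after 1×micro: -1 ⇒ (c0=-1, c1=335/32, c2=-1)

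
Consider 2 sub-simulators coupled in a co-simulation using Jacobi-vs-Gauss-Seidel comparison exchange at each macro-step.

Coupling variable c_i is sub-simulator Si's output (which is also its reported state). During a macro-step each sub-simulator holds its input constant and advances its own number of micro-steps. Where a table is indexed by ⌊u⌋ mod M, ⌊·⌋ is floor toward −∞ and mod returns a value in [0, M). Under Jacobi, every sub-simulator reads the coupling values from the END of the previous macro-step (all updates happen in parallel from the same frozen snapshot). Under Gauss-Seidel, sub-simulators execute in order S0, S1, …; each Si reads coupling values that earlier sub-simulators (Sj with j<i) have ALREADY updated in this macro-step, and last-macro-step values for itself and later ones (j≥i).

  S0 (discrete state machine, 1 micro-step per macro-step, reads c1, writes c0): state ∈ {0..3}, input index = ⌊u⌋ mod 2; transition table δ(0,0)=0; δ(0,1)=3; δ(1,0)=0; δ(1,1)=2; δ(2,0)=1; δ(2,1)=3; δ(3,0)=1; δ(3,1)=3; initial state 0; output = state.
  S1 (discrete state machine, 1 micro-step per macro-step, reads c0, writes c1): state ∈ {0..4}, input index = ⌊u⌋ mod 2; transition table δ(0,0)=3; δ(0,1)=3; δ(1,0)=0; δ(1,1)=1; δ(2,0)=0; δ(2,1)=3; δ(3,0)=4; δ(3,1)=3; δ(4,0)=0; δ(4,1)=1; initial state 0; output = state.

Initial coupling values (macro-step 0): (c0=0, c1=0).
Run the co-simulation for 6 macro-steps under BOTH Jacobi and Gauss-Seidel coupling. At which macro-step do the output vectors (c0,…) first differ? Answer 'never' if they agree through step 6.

[Jacobi] macro 1: S0 reads c1=0 → after 1×micro: 0; S1 reads c0=0 → after 1×micro: 3 ⇒ (c0=0, c1=3)
[Jacobi] macro 2: S0 reads c1=3 → after 1×micro: 3; S1 reads c0=0 → after 1×micro: 4 ⇒ (c0=3, c1=4)
[Jacobi] macro 3: S0 reads c1=4 → after 1×micro: 1; S1 reads c0=3 → after 1×micro: 1 ⇒ (c0=1, c1=1)
[Jacobi] macro 4: S0 reads c1=1 → after 1×micro: 2; S1 reads c0=1 → after 1×micro: 1 ⇒ (c0=2, c1=1)
[Jacobi] macro 5: S0 reads c1=1 → after 1×micro: 3; S1 reads c0=2 → after 1×micro: 0 ⇒ (c0=3, c1=0)
[Jacobi] macro 6: S0 reads c1=0 → after 1×micro: 1; S1 reads c0=3 → after 1×micro: 3 ⇒ (c0=1, c1=3)
[Gauss-Seidel] macro 1: S0 reads c1=0 → after 1×micro: 0; S1 reads c0=0 → after 1×micro: 3 ⇒ (c0=0, c1=3)
[Gauss-Seidel] macro 2: S0 reads c1=3 → after 1×micro: 3; S1 reads c0=3 → after 1×micro: 3 ⇒ (c0=3, c1=3)
[Gauss-Seidel] macro 3: S0 reads c1=3 → after 1×micro: 3; S1 reads c0=3 → after 1×micro: 3 ⇒ (c0=3, c1=3)
[Gauss-Seidel] macro 4: S0 reads c1=3 → after 1×micro: 3; S1 reads c0=3 → after 1×micro: 3 ⇒ (c0=3, c1=3)
[Gauss-Seidel] macro 5: S0 reads c1=3 → after 1×micro: 3; S1 reads c0=3 → after 1×micro: 3 ⇒ (c0=3, c1=3)
[Gauss-Seidel] macro 6: S0 reads c1=3 → after 1×micro: 3; S1 reads c0=3 → after 1×micro: 3 ⇒ (c0=3, c1=3)

first divergence at macro-step: 2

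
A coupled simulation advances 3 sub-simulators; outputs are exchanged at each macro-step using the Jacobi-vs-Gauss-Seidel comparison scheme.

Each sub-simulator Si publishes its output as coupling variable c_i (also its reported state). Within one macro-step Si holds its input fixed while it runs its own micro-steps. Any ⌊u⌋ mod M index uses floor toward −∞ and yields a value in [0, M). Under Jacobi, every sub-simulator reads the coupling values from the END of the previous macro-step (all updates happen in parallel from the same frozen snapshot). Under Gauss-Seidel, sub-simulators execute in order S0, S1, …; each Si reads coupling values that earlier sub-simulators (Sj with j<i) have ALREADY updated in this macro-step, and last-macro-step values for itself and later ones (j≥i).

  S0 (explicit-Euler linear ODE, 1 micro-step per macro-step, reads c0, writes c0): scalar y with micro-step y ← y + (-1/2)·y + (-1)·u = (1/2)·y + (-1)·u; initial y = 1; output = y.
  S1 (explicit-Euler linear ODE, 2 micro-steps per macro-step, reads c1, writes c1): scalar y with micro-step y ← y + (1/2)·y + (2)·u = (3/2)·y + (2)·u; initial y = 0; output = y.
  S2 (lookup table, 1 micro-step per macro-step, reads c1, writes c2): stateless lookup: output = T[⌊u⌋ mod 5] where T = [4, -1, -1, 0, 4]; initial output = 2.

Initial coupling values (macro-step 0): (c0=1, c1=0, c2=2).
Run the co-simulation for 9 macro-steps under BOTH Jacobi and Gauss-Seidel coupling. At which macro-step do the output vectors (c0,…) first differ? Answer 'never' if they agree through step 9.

first divergence at macro-step: never

[Jacobi] macro 1: S0 reads c0=1 → after 1×micro: -1/2; S1 reads c1=0 → after 2×micro: 0; S2 reads c1=0 → after 1×micro: 4 ⇒ (c0=-1/2, c1=0, c2=4)
[Jacobi] macro 2: S0 reads c0=-1/2 → after 1×micro: 1/4; S1 reads c1=0 → after 2×micro: 0; S2 reads c1=0 → after 1×micro: 4 ⇒ (c0=1/4, c1=0, c2=4)
[Jacobi] macro 3: S0 reads c0=1/4 → after 1×micro: -1/8; S1 reads c1=0 → after 2×micro: 0; S2 reads c1=0 → after 1×micro: 4 ⇒ (c0=-1/8, c1=0, c2=4)
[Jacobi] macro 4: S0 reads c0=-1/8 → after 1×micro: 1/16; S1 reads c1=0 → after 2×micro: 0; S2 reads c1=0 → after 1×micro: 4 ⇒ (c0=1/16, c1=0, c2=4)
[Jacobi] macro 5: S0 reads c0=1/16 → after 1×micro: -1/32; S1 reads c1=0 → after 2×micro: 0; S2 reads c1=0 → after 1×micro: 4 ⇒ (c0=-1/32, c1=0, c2=4)
[Jacobi] macro 6: S0 reads c0=-1/32 → after 1×micro: 1/64; S1 reads c1=0 → after 2×micro: 0; S2 reads c1=0 → after 1×micro: 4 ⇒ (c0=1/64, c1=0, c2=4)
[Jacobi] macro 7: S0 reads c0=1/64 → after 1×micro: -1/128; S1 reads c1=0 → after 2×micro: 0; S2 reads c1=0 → after 1×micro: 4 ⇒ (c0=-1/128, c1=0, c2=4)
[Jacobi] macro 8: S0 reads c0=-1/128 → after 1×micro: 1/256; S1 reads c1=0 → after 2×micro: 0; S2 reads c1=0 → after 1×micro: 4 ⇒ (c0=1/256, c1=0, c2=4)
[Jacobi] macro 9: S0 reads c0=1/256 → after 1×micro: -1/512; S1 reads c1=0 → after 2×micro: 0; S2 reads c1=0 → after 1×micro: 4 ⇒ (c0=-1/512, c1=0, c2=4)
[Gauss-Seidel] macro 1: S0 reads c0=1 → after 1×micro: -1/2; S1 reads c1=0 → after 2×micro: 0; S2 reads c1=0 → after 1×micro: 4 ⇒ (c0=-1/2, c1=0, c2=4)
[Gauss-Seidel] macro 2: S0 reads c0=-1/2 → after 1×micro: 1/4; S1 reads c1=0 → after 2×micro: 0; S2 reads c1=0 → after 1×micro: 4 ⇒ (c0=1/4, c1=0, c2=4)
[Gauss-Seidel] macro 3: S0 reads c0=1/4 → after 1×micro: -1/8; S1 reads c1=0 → after 2×micro: 0; S2 reads c1=0 → after 1×micro: 4 ⇒ (c0=-1/8, c1=0, c2=4)
[Gauss-Seidel] macro 4: S0 reads c0=-1/8 → after 1×micro: 1/16; S1 reads c1=0 → after 2×micro: 0; S2 reads c1=0 → after 1×micro: 4 ⇒ (c0=1/16, c1=0, c2=4)
[Gauss-Seidel] macro 5: S0 reads c0=1/16 → after 1×micro: -1/32; S1 reads c1=0 → after 2×micro: 0; S2 reads c1=0 → after 1×micro: 4 ⇒ (c0=-1/32, c1=0, c2=4)
[Gauss-Seidel] macro 6: S0 reads c0=-1/32 → after 1×micro: 1/64; S1 reads c1=0 → after 2×micro: 0; S2 reads c1=0 → after 1×micro: 4 ⇒ (c0=1/64, c1=0, c2=4)
[Gauss-Seidel] macro 7: S0 reads c0=1/64 → after 1×micro: -1/128; S1 reads c1=0 → after 2×micro: 0; S2 reads c1=0 → after 1×micro: 4 ⇒ (c0=-1/128, c1=0, c2=4)
[Gauss-Seidel] macro 8: S0 reads c0=-1/128 → after 1×micro: 1/256; S1 reads c1=0 → after 2×micro: 0; S2 reads c1=0 → after 1×micro: 4 ⇒ (c0=1/256, c1=0, c2=4)
[Gauss-Seidel] macro 9: S0 reads c0=1/256 → after 1×micro: -1/512; S1 reads c1=0 → after 2×micro: 0; S2 reads c1=0 → after 1×micro: 4 ⇒ (c0=-1/512, c1=0, c2=4)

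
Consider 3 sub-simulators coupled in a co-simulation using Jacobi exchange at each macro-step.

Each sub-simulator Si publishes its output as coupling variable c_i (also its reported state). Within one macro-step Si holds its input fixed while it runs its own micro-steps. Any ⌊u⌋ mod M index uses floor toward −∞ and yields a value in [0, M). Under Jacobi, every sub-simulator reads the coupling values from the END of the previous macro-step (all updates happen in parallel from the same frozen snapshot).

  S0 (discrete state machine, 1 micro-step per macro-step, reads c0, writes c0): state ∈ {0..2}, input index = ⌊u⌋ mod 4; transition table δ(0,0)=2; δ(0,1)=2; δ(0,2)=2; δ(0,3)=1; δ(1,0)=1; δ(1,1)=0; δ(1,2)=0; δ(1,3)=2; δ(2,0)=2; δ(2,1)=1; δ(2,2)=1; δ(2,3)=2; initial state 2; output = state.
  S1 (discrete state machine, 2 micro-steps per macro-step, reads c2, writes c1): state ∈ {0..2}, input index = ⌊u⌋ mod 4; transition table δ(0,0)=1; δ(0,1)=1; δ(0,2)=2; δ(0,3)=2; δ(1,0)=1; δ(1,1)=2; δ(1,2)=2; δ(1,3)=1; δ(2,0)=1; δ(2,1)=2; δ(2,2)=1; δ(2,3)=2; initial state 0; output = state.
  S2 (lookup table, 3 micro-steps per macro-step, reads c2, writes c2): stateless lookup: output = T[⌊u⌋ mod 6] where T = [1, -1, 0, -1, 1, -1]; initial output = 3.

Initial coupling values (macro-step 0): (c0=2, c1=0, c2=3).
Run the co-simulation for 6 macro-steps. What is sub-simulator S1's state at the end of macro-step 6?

macro 1: S0 reads c0=2 → after 1×micro: 1; S1 reads c2=3 → after 2×micro: 2; S2 reads c2=3 → after 3×micro: -1 ⇒ (c0=1, c1=2, c2=-1)
macro 2: S0 reads c0=1 → after 1×micro: 0; S1 reads c2=-1 → after 2×micro: 2; S2 reads c2=-1 → after 3×micro: -1 ⇒ (c0=0, c1=2, c2=-1)
macro 3: S0 reads c0=0 → after 1×micro: 2; S1 reads c2=-1 → after 2×micro: 2; S2 reads c2=-1 → after 3×micro: -1 ⇒ (c0=2, c1=2, c2=-1)
macro 4: S0 reads c0=2 → after 1×micro: 1; S1 reads c2=-1 → after 2×micro: 2; S2 reads c2=-1 → after 3×micro: -1 ⇒ (c0=1, c1=2, c2=-1)
macro 5: S0 reads c0=1 → after 1×micro: 0; S1 reads c2=-1 → after 2×micro: 2; S2 reads c2=-1 → after 3×micro: -1 ⇒ (c0=0, c1=2, c2=-1)
macro 6: S0 reads c0=0 → after 1×micro: 2; S1 reads c2=-1 → after 2×micro: 2; S2 reads c2=-1 → after 3×micro: -1 ⇒ (c0=2, c1=2, c2=-1)

S1 state at macro-step 6 = 2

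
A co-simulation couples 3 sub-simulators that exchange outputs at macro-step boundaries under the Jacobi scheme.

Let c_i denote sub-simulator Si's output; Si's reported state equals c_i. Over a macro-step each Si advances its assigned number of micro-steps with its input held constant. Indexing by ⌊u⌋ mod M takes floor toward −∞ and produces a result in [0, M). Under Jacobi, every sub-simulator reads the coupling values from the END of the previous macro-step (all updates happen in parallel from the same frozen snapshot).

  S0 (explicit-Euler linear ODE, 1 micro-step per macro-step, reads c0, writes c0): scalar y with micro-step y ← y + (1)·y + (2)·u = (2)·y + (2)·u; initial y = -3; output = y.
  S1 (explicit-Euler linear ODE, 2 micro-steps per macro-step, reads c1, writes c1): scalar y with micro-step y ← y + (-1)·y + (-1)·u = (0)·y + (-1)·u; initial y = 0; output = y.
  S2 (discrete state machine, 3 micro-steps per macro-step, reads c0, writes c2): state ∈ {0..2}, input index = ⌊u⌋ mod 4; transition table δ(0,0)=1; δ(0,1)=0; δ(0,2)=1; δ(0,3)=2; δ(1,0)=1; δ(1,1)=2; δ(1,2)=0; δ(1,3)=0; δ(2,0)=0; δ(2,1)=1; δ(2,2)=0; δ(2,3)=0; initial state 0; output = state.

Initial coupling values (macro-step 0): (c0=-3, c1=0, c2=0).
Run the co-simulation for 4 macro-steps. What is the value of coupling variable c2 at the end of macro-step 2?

macro 1: S0 reads c0=-3 → after 1×micro: -12; S1 reads c1=0 → after 2×micro: 0; S2 reads c0=-3 → after 3×micro: 0 ⇒ (c0=-12, c1=0, c2=0)
macro 2: S0 reads c0=-12 → after 1×micro: -48; S1 reads c1=0 → after 2×micro: 0; S2 reads c0=-12 → after 3×micro: 1 ⇒ (c0=-48, c1=0, c2=1)
macro 3: S0 reads c0=-48 → after 1×micro: -192; S1 reads c1=0 → after 2×micro: 0; S2 reads c0=-48 → after 3×micro: 1 ⇒ (c0=-192, c1=0, c2=1)
macro 4: S0 reads c0=-192 → after 1×micro: -768; S1 reads c1=0 → after 2×micro: 0; S2 reads c0=-192 → after 3×micro: 1 ⇒ (c0=-768, c1=0, c2=1)

c2 at macro-step 2 = 1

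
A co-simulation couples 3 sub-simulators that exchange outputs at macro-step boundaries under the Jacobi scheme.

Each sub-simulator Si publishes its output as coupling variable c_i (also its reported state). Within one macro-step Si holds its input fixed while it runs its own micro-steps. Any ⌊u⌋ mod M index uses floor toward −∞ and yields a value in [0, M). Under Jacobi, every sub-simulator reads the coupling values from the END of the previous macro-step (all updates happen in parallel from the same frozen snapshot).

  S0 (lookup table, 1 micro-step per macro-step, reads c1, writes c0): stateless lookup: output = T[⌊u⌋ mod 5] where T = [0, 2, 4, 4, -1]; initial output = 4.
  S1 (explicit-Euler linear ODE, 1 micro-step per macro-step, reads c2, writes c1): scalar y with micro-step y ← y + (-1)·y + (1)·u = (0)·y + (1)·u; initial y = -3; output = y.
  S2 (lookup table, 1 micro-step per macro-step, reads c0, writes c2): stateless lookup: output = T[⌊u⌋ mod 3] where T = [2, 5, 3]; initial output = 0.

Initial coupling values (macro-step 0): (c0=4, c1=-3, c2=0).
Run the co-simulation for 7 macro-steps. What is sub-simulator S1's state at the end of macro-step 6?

S1 state at macro-step 6 = 2

macro 1: S0 reads c1=-3 → after 1×micro: 4; S1 reads c2=0 → after 1×micro: 0; S2 reads c0=4 → after 1×micro: 5 ⇒ (c0=4, c1=0, c2=5)
macro 2: S0 reads c1=0 → after 1×micro: 0; S1 reads c2=5 → after 1×micro: 5; S2 reads c0=4 → after 1×micro: 5 ⇒ (c0=0, c1=5, c2=5)
macro 3: S0 reads c1=5 → after 1×micro: 0; S1 reads c2=5 → after 1×micro: 5; S2 reads c0=0 → after 1×micro: 2 ⇒ (c0=0, c1=5, c2=2)
macro 4: S0 reads c1=5 → after 1×micro: 0; S1 reads c2=2 → after 1×micro: 2; S2 reads c0=0 → after 1×micro: 2 ⇒ (c0=0, c1=2, c2=2)
macro 5: S0 reads c1=2 → after 1×micro: 4; S1 reads c2=2 → after 1×micro: 2; S2 reads c0=0 → after 1×micro: 2 ⇒ (c0=4, c1=2, c2=2)
macro 6: S0 reads c1=2 → after 1×micro: 4; S1 reads c2=2 → after 1×micro: 2; S2 reads c0=4 → after 1×micro: 5 ⇒ (c0=4, c1=2, c2=5)
macro 7: S0 reads c1=2 → after 1×micro: 4; S1 reads c2=5 → after 1×micro: 5; S2 reads c0=4 → after 1×micro: 5 ⇒ (c0=4, c1=5, c2=5)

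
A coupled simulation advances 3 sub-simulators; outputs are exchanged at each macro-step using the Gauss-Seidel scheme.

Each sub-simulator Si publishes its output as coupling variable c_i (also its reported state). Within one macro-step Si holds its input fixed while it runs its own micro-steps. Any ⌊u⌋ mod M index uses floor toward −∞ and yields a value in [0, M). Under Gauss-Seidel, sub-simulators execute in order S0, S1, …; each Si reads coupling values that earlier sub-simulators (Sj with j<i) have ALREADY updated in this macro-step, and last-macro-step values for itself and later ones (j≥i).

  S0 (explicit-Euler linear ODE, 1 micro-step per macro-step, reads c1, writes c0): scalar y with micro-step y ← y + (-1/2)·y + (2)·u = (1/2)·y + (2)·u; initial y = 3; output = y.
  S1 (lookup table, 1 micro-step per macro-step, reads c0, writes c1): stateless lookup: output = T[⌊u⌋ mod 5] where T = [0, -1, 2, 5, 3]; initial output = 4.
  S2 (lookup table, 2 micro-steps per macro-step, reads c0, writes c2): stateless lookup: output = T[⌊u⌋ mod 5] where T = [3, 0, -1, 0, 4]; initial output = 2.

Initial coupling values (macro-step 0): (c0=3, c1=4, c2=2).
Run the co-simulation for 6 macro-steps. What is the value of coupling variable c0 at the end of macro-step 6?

c0 at macro-step 6 = 171/64

macro 1: S0 reads c1=4 → after 1×micro: 19/2; S1 reads c0=19/2 → after 1×micro: 3; S2 reads c0=19/2 → after 2×micro: 4 ⇒ (c0=19/2, c1=3, c2=4)
macro 2: S0 reads c1=3 → after 1×micro: 43/4; S1 reads c0=43/4 → after 1×micro: 0; S2 reads c0=43/4 → after 2×micro: 3 ⇒ (c0=43/4, c1=0, c2=3)
macro 3: S0 reads c1=0 → after 1×micro: 43/8; S1 reads c0=43/8 → after 1×micro: 0; S2 reads c0=43/8 → after 2×micro: 3 ⇒ (c0=43/8, c1=0, c2=3)
macro 4: S0 reads c1=0 → after 1×micro: 43/16; S1 reads c0=43/16 → after 1×micro: 2; S2 reads c0=43/16 → after 2×micro: -1 ⇒ (c0=43/16, c1=2, c2=-1)
macro 5: S0 reads c1=2 → after 1×micro: 171/32; S1 reads c0=171/32 → after 1×micro: 0; S2 reads c0=171/32 → after 2×micro: 3 ⇒ (c0=171/32, c1=0, c2=3)
macro 6: S0 reads c1=0 → after 1×micro: 171/64; S1 reads c0=171/64 → after 1×micro: 2; S2 reads c0=171/64 → after 2×micro: -1 ⇒ (c0=171/64, c1=2, c2=-1)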